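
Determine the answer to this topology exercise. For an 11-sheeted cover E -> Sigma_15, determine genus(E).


For an n-sheeted cover: chi(E) = n * chi(B).
chi(Sigma_15) = 2 - 2*15 = -28.
chi(E) = 11 * (-28) = -308.
genus(E) = (2 - chi(E))/2 = (2 - (-308))/2 = 310/2 = 155

155


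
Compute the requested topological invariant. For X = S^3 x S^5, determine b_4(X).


Each S^d has Poincare polynomial 1 + t^d.
The product S^3 x S^5 has Poincare polynomial prod(1+t^d_i).
Expanding: b_0=1, b_3=1, b_5=1, b_8=1.
b_4 = 0

0


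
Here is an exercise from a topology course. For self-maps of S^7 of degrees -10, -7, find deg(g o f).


Degree is multiplicative under composition: deg(g o f) = deg(g) * deg(f).
= -7 * -10 = 70

70


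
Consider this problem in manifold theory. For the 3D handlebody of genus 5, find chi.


A genus-g handlebody deformation retracts to a wedge of g circles.
chi(vee_g S^1) = 1 - g.
chi(H_5) = 1 - 5 = -4

-4


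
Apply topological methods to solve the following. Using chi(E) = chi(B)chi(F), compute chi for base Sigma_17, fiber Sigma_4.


For a fiber bundle F -> E -> B (with CW structure): chi(E) = chi(B) * chi(F).
chi(Sigma_17) = -32, chi(Sigma_4) = -6.
chi(E) = (-32) * (-6) = 192

192


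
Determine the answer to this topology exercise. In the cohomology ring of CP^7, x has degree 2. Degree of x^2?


|x| = 2 in H^*(CP^n).
|x^2| = 2 * |x| = 2 * 2 = 4

4


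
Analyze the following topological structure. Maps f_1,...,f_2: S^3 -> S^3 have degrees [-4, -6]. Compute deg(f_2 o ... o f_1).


Degree is multiplicative: deg(composition) = product of degrees.
= (-4) * (-6) = 24

24


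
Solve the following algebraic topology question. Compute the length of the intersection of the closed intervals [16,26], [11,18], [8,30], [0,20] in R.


Intersection = [max(a_i), min(b_i)] = [16, 18].
Length = 18 - 16 = 2

2


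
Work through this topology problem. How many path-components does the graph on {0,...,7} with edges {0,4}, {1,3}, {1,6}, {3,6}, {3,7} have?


Run DFS/union-find over 8 vertices.
V = 8, E = 5.
Number of components = 4

4


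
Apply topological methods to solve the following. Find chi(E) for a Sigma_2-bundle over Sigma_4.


For a fiber bundle F -> E -> B (with CW structure): chi(E) = chi(B) * chi(F).
chi(Sigma_4) = -6, chi(Sigma_2) = -2.
chi(E) = (-6) * (-2) = 12

12


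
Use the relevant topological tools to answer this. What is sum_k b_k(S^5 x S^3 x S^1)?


Total Betti number is multiplicative under products.
Each S^d (d>=1) has total Betti number 2.
There are 3 sphere factors.
Total = 2^3 = 8

8


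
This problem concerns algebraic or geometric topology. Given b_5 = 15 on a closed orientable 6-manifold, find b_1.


Poincare duality for closed orientable n-manifolds: b_k = b_{n-k}.
Here n = 6, so b_1 = b_5 = 15

15


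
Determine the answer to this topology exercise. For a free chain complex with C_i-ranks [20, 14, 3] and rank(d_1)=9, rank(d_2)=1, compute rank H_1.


rank H_k = rank(ker d_k) - rank(im d_{k+1}).
rank(ker d_1) = rank(C_1) - rank(d_1) = 14 - 9 = 5.
rank(im d_{1+1}) = 1.
rank H_1 = 5 - 1 = 4

4


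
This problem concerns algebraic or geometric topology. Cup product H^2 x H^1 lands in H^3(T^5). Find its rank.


Cup product: H^p x H^q -> H^{p+q}; here p+q = 2+1 = 3.
rank H^k(T^n) = C(n,k).
C(5,3) = 10

10


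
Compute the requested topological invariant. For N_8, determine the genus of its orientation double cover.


chi(N_8) = 2 - 8 = -6.
Double cover: chi(Sigma_g) = 2 * chi(N_8) = 2*(-6) = -12.
2 - 2g = -12, so g = (2 - (-12))/2 = 14/2 = 7

7


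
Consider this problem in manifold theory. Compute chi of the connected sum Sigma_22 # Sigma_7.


chi(Sigma_22) = 2 - 2*22 = -42
chi(Sigma_7) = 2 - 2*7 = -12
For surfaces: chi(A#B) = chi(A) + chi(B) - 2.
chi = -42 + -12 - 2 = -56

-56


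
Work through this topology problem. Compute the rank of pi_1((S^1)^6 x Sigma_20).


pi_1(A x B) = pi_1(A) x pi_1(B); rank of abelianization = b_1.
b_1(T^6) = 6, b_1(Sigma_20) = 2*20 = 40.
b_1(product) = 6 + 40 = 46

46


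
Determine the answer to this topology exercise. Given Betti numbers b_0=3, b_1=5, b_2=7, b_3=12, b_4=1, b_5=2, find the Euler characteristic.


chi = sum_k (-1)^k b_k.
= (3) + (-5) + (7) + (-12) + (1) + (-2)
= -8

-8


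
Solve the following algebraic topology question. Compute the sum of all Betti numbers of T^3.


b_k(T^3) = C(3,k), so the sum over k is sum_k C(3,k) = 2^3.
Total = 2^3 = 8

8


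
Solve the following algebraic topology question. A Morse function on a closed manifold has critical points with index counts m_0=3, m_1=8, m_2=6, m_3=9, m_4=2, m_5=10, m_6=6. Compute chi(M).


Morse theory: chi(M) = sum_k (-1)^k m_k where m_k = #(index-k critical points).
= (3) + (-8) + (6) + (-9) + (2) + (-10) + (6) = -10

-10


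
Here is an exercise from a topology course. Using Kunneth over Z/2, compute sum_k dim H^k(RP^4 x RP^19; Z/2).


dim H^*(RP^n; Z/2) = n+1 (one Z/2 in each degree 0..n).
Total Betti number is multiplicative.
Total = (4+1) * (19+1) = 5 * 20 = 100

100


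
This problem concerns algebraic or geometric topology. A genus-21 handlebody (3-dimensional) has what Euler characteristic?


A genus-g handlebody deformation retracts to a wedge of g circles.
chi(vee_g S^1) = 1 - g.
chi(H_21) = 1 - 21 = -20

-20


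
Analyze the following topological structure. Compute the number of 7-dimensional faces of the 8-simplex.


Delta^8 has 8+1 vertices. A 7-face is a choice of 7+1 vertices.
f_7 = C(8+1, 7+1) = C(9,8) = 9

9


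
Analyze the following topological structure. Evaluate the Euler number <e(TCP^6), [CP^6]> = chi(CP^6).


For any closed oriented manifold, <e(TM),[M]> = chi(M).
chi(CP^6) = 6+1 = 7

7


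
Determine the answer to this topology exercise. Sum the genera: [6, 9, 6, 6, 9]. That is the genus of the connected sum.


Genus is additive under connected sum of orientable surfaces.
g = 6 + 9 + 6 + 6 + 9 = 36

36


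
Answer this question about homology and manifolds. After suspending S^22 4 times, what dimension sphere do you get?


Each suspension raises dimension by 1: Sigma S^n = S^{n+1}.
Sigma^4 S^22 = S^{22+4} = S^26

26


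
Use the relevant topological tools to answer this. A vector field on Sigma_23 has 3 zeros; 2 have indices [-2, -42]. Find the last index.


Poincare-Hopf: sum of indices = chi(M).
chi(Sigma_23) = 2 - 2*23 = -44.
Sum of known indices = -44.
x = chi - (sum known) = -44 - (-44) = 0

0


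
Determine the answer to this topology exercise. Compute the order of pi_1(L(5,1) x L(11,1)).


pi_1(X x Y) = pi_1(X) x pi_1(Y).
pi_1(L(5,1)) = Z/5, pi_1(L(11,1)) = Z/11.
|Z/5 x Z/11| = 5 * 11 = 55

55


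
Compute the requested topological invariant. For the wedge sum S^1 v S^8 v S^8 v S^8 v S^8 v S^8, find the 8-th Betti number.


For a wedge of spheres, H_k (k>0) is free on one generator per sphere of dimension k.
Spheres of dimension 8: count = 5.
b_8 = 5

5


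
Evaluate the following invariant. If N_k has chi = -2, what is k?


chi = 2 - k for closed non-orientable surfaces with k crosscaps.
-2 = 2 - k
k = 2 - (-2) = 4

4


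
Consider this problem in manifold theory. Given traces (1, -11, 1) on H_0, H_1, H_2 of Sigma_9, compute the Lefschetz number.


L(f) = tr(f_0*) - tr(f_1*) + tr(f_2*).
= 1 - (-11) + (1)
= 13

13


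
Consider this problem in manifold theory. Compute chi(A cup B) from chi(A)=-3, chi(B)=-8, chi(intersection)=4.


chi(A cup B) = chi(A) + chi(B) - chi(A cap B)
= -3 + (-8) - (4)
= -15

-15


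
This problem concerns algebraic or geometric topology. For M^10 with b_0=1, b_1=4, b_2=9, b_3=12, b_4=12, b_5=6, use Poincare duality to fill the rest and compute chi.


By Poincare duality b_k = b_{10-k}, so full Betti numbers: b_0=1, b_1=4, b_2=9, b_3=12, b_4=12, b_5=6, b_6=12, b_7=12, b_8=9, b_9=4, b_10=1.
chi = sum (-1)^k b_k = 6

6


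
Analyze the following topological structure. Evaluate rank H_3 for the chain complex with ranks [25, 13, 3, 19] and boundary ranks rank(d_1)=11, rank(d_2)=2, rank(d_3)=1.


rank H_k = rank(ker d_k) - rank(im d_{k+1}).
rank(ker d_3) = rank(C_3) - rank(d_3) = 19 - 1 = 18.
rank(im d_{3+1}) = 0.
rank H_3 = 18 - 0 = 18

18


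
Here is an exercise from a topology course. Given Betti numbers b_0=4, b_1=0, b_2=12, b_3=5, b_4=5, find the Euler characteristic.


chi = sum_k (-1)^k b_k.
= (4) + (0) + (12) + (-5) + (5)
= 16

16


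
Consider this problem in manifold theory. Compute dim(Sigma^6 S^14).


Each suspension raises dimension by 1: Sigma S^n = S^{n+1}.
Sigma^6 S^14 = S^{14+6} = S^20

20


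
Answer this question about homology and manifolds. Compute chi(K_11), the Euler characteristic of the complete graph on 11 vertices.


K_11: V = 11, E = C(11,2) = 55.
chi = V - E = 11 - 55 = -44

-44


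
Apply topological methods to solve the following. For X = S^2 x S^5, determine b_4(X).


Each S^d has Poincare polynomial 1 + t^d.
The product S^2 x S^5 has Poincare polynomial prod(1+t^d_i).
Expanding: b_0=1, b_2=1, b_5=1, b_7=1.
b_4 = 0

0


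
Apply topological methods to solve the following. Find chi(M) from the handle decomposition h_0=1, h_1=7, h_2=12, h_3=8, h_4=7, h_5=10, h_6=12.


Handles of index k contribute (-1)^k to chi (same as CW cells).
chi = (1) + (-7) + (12) + (-8) + (7) + (-10) + (12) = 7

7


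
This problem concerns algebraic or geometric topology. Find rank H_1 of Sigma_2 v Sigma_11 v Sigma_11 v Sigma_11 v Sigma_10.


For a wedge X v Y: reduced H_k(X v Y) = H_k(X) + H_k(Y).
Each Sigma_g contributes b_1 = 2g.
b_1 = 4 + 22 + 22 + 22 + 20 = 90

90


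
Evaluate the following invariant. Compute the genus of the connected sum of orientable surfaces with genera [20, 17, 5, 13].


Genus is additive under connected sum of orientable surfaces.
g = 20 + 17 + 5 + 13 = 55

55


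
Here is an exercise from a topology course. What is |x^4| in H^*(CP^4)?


|x| = 2 in H^*(CP^n).
|x^4| = 4 * |x| = 4 * 2 = 8

8


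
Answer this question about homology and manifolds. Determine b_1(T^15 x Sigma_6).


pi_1(A x B) = pi_1(A) x pi_1(B); rank of abelianization = b_1.
b_1(T^15) = 15, b_1(Sigma_6) = 2*6 = 12.
b_1(product) = 15 + 12 = 27

27


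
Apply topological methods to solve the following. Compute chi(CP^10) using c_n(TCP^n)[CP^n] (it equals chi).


For any closed oriented manifold, <e(TM),[M]> = chi(M).
chi(CP^10) = 10+1 = 11

11


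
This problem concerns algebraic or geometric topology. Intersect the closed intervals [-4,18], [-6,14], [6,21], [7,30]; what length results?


Intersection = [max(a_i), min(b_i)] = [7, 14].
Length = 14 - 7 = 7

7


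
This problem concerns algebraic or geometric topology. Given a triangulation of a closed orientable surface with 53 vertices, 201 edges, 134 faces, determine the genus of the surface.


chi = V - E + F = 53 - 201 + 134 = -14
For orientable closed surface: chi = 2 - 2g, so g = (2 - chi)/2.
g = (2 - (-14)) / 2 = 16 / 2 = 8

8


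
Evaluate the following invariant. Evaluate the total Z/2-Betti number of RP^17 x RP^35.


dim H^*(RP^n; Z/2) = n+1 (one Z/2 in each degree 0..n).
Total Betti number is multiplicative.
Total = (17+1) * (35+1) = 18 * 36 = 648

648


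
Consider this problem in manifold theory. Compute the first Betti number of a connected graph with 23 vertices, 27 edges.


For a connected graph: rank(pi_1) = b_1 = E - V + 1 = 1 - chi.
chi = V - E = 23 - 27 = -4.
rank = 1 - (-4) = 27 - 23 + 1 = 5

5


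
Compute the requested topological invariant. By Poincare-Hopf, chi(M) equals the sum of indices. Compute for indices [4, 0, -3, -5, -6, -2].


Poincare-Hopf: chi(M) = sum of indices of zeros.
chi = (4) + (0) + (-3) + (-5) + (-6) + (-2) = -12

-12


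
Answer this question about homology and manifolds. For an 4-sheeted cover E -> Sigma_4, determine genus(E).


For an n-sheeted cover: chi(E) = n * chi(B).
chi(Sigma_4) = 2 - 2*4 = -6.
chi(E) = 4 * (-6) = -24.
genus(E) = (2 - chi(E))/2 = (2 - (-24))/2 = 26/2 = 13

13


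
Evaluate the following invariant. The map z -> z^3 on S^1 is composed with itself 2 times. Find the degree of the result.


deg(f) = 3. Degree is multiplicative: deg(f^2) = (deg f)^2.
deg(f^2) = (3)^2 = 9

9


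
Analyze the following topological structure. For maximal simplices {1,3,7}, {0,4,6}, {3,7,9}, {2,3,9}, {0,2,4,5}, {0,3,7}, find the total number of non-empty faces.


Each maximal simplex on m vertices has 2^m - 1 nonempty faces.
Take the union (dedupe shared faces).
Total distinct faces = 36

36


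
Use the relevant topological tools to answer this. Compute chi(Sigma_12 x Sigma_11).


chi(Sigma_12) = 2 - 2*12 = -22
chi(Sigma_11) = 2 - 2*11 = -20
chi(product) = (-22) * (-20) = 440

440


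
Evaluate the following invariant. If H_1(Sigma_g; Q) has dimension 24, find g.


For a closed orientable surface: b_1 = 2g.
24 = 2g
g = 24 / 2 = 12

12


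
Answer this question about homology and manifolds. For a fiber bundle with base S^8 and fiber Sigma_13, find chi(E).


chi(S^8) = 2 (n even), chi(Sigma_13) = 2 - 2*13 = -24.
chi(E) = 2 * (-24) = -48

-48


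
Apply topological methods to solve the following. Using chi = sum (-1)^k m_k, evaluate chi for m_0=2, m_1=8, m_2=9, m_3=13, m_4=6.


Morse theory: chi(M) = sum_k (-1)^k m_k where m_k = #(index-k critical points).
= (2) + (-8) + (9) + (-13) + (6) = -4

-4


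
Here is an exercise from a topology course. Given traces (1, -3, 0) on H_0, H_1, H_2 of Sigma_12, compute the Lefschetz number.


L(f) = tr(f_0*) - tr(f_1*) + tr(f_2*).
= 1 - (-3) + (0)
= 4

4


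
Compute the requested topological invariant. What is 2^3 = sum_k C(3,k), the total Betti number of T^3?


b_k(T^3) = C(3,k), so the sum over k is sum_k C(3,k) = 2^3.
Total = 2^3 = 8

8


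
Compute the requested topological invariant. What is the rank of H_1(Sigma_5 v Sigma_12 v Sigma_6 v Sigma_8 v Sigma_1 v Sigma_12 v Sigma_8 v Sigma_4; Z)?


For a wedge X v Y: reduced H_k(X v Y) = H_k(X) + H_k(Y).
Each Sigma_g contributes b_1 = 2g.
b_1 = 10 + 24 + 12 + 16 + 2 + 24 + 16 + 8 = 112

112


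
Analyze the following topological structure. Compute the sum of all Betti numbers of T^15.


b_k(T^15) = C(15,k), so the sum over k is sum_k C(15,k) = 2^15.
Total = 2^15 = 32768

32768


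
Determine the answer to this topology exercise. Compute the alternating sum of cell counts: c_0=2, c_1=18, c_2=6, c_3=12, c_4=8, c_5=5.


chi = sum_k (-1)^k c_k.
= (-1)^0*2 + (-1)^1*18 + (-1)^2*6 + (-1)^3*12 + (-1)^4*8 + (-1)^5*5
= (2) + (-18) + (6) + (-12) + (8) + (-5)
= -19

-19


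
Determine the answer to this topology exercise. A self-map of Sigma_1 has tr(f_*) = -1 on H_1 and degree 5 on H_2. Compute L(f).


L(f) = tr(f_0*) - tr(f_1*) + tr(f_2*).
= 1 - (-1) + (5)
= 7

7


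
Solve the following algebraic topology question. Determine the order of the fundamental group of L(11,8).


pi_1(L(p,q)) = Z/pZ for any q coprime to p.
|pi_1(L(11,8))| = 11

11


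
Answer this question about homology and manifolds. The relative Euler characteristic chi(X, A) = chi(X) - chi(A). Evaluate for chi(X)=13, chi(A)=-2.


Relative Euler characteristic: chi(X, A) = chi(X) - chi(A).
= 13 - (-2) = 15

15


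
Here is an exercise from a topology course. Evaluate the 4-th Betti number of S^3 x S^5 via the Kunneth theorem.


Each S^d has Poincare polynomial 1 + t^d.
The product S^3 x S^5 has Poincare polynomial prod(1+t^d_i).
Expanding: b_0=1, b_3=1, b_5=1, b_8=1.
b_4 = 0

0


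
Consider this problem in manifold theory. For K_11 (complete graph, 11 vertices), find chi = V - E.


K_11: V = 11, E = C(11,2) = 55.
chi = V - E = 11 - 55 = -44

-44


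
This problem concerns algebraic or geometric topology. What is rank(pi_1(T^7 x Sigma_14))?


pi_1(A x B) = pi_1(A) x pi_1(B); rank of abelianization = b_1.
b_1(T^7) = 7, b_1(Sigma_14) = 2*14 = 28.
b_1(product) = 7 + 28 = 35

35


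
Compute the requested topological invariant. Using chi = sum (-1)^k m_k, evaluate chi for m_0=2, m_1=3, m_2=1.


Morse theory: chi(M) = sum_k (-1)^k m_k where m_k = #(index-k critical points).
= (2) + (-3) + (1) = 0

0


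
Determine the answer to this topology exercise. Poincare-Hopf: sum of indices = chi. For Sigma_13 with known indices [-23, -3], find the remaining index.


Poincare-Hopf: sum of indices = chi(M).
chi(Sigma_13) = 2 - 2*13 = -24.
Sum of known indices = -26.
x = chi - (sum known) = -24 - (-26) = 2

2


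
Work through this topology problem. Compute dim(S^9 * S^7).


Join of spheres: S^m * S^n = S^{m+n+1}.
dim = 9 + 7 + 1 = 17

17


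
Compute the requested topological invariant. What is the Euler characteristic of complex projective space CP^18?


CP^18 has one cell in each even dimension 0, 2, ..., 2*18 (18+1 cells total).
All cells are even-dimensional, so chi = number of cells.
chi = 18 + 1 = 19

19


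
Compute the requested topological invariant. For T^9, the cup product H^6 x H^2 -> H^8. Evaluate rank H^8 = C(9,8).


Cup product: H^p x H^q -> H^{p+q}; here p+q = 6+2 = 8.
rank H^k(T^n) = C(n,k).
C(9,8) = 9

9


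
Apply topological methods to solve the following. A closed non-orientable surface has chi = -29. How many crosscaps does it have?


chi = 2 - k for closed non-orientable surfaces with k crosscaps.
-29 = 2 - k
k = 2 - (-29) = 31

31


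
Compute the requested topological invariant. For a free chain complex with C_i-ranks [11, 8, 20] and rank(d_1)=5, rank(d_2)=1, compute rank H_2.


rank H_k = rank(ker d_k) - rank(im d_{k+1}).
rank(ker d_2) = rank(C_2) - rank(d_2) = 20 - 1 = 19.
rank(im d_{2+1}) = 0.
rank H_2 = 19 - 0 = 19

19


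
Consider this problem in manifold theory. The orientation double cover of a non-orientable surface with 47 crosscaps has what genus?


chi(N_47) = 2 - 47 = -45.
Double cover: chi(Sigma_g) = 2 * chi(N_47) = 2*(-45) = -90.
2 - 2g = -90, so g = (2 - (-90))/2 = 92/2 = 46

46


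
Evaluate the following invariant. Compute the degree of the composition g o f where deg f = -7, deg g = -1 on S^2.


Degree is multiplicative under composition: deg(g o f) = deg(g) * deg(f).
= -1 * -7 = 7

7


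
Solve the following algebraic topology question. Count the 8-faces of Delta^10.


Delta^10 has 10+1 vertices. A 8-face is a choice of 8+1 vertices.
f_8 = C(10+1, 8+1) = C(11,9) = 55

55


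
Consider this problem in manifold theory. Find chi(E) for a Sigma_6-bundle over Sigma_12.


For a fiber bundle F -> E -> B (with CW structure): chi(E) = chi(B) * chi(F).
chi(Sigma_12) = -22, chi(Sigma_6) = -10.
chi(E) = (-22) * (-10) = 220

220


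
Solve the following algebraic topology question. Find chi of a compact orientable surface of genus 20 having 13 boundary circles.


For a compact orientable surface with genus g and b boundary components: chi = 2 - 2g - b.
chi = 2 - 2*20 - 13 = 2 - 40 - 13 = -51

-51


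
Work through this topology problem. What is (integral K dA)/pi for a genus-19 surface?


Gauss-Bonnet: integral K dA = 2*pi*chi(M).
chi(Sigma_19) = 2 - 2*19 = -36.
(integral K dA)/pi = 2*chi = 2*(-36) = -72

-72


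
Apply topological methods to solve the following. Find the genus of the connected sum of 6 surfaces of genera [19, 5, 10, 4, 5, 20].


Genus is additive under connected sum of orientable surfaces.
g = 19 + 5 + 10 + 4 + 5 + 20 = 63

63


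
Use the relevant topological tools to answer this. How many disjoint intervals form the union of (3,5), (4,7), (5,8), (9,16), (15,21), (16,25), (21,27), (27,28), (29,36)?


Sort and merge overlapping open intervals.
Merged: (3,8), (9,27), (27,28), (29,36).
Number of components = 4

4


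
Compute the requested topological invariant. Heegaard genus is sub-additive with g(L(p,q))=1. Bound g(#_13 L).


Heegaard genus satisfies g(A#B) <= g(A) + g(B).
Each lens space has g = 1.
Upper bound: 13 * 1 = 13

13


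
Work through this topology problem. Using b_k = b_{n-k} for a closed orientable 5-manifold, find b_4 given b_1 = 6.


Poincare duality for closed orientable n-manifolds: b_k = b_{n-k}.
Here n = 5, so b_4 = b_1 = 6

6


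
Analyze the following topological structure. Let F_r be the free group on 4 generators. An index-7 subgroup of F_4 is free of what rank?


Nielsen-Schreier: an index-n subgroup of F_r is free of rank 1 + n(r-1).
Equivalently: chi(cover) = n*chi(base); chi(vee_r S^1) = 1 - 4 = -3.
chi(E) = 7*(-3) = -21; rank = 1 - chi(E) = 1 - (-21) = 22.
rank = 1 + 7*(4-1) = 1 + 21 = 22

22


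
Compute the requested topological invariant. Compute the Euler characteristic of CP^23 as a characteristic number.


For any closed oriented manifold, <e(TM),[M]> = chi(M).
chi(CP^23) = 23+1 = 24

24


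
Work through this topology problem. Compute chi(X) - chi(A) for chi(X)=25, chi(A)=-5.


Relative Euler characteristic: chi(X, A) = chi(X) - chi(A).
= 25 - (-5) = 30

30


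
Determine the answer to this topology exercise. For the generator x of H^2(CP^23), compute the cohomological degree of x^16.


|x| = 2 in H^*(CP^n).
|x^16| = 16 * |x| = 16 * 2 = 32

32


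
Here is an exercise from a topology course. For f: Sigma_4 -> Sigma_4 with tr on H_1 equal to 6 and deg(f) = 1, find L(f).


L(f) = tr(f_0*) - tr(f_1*) + tr(f_2*).
= 1 - (6) + (1)
= -4

-4


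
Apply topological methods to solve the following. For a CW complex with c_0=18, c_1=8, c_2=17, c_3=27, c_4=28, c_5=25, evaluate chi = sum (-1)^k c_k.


chi = sum_k (-1)^k c_k.
= (-1)^0*18 + (-1)^1*8 + (-1)^2*17 + (-1)^3*27 + (-1)^4*28 + (-1)^5*25
= (18) + (-8) + (17) + (-27) + (28) + (-25)
= 3

3


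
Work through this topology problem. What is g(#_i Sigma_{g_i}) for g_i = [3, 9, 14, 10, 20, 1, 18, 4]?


Genus is additive under connected sum of orientable surfaces.
g = 3 + 9 + 14 + 10 + 20 + 1 + 18 + 4 = 79

79


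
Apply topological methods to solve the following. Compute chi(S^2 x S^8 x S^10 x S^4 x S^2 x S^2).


chi is multiplicative: chi(X x Y) = chi(X) chi(Y).
Each even-dim sphere has chi = 2. There are 6 factors.
chi = 2^6 = 64

64


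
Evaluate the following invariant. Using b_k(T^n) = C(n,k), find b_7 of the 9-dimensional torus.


By the Kunneth formula, b_k(T^n) = C(n,k).
b_7(T^9) = C(9,7).
C(9,7) = 9!/(7!*2!) = 36

36


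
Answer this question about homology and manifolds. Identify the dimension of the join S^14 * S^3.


Join of spheres: S^m * S^n = S^{m+n+1}.
dim = 14 + 3 + 1 = 18

18


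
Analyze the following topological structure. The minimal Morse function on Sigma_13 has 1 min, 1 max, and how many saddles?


A perfect Morse function has m_k = b_k.
For Sigma_13: b_0=1, b_1=2g=26, b_2=1.
Saddles m_1 = 2g = 26

26


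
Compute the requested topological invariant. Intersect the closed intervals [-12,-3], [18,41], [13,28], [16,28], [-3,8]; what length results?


Intersection = [max(a_i), min(b_i)] = [18, -3].
Since 18 > -3, the intersection is empty.
Length = 0

0


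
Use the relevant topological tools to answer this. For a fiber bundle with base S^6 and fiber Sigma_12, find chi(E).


chi(S^6) = 2 (n even), chi(Sigma_12) = 2 - 2*12 = -22.
chi(E) = 2 * (-22) = -44

-44


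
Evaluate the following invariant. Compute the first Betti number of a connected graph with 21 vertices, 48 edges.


For a connected graph: rank(pi_1) = b_1 = E - V + 1 = 1 - chi.
chi = V - E = 21 - 48 = -27.
rank = 1 - (-27) = 48 - 21 + 1 = 28

28


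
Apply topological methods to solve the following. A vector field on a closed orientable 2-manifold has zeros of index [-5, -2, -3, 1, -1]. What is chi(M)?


Poincare-Hopf: chi(M) = sum of indices of zeros.
chi = (-5) + (-2) + (-3) + (1) + (-1) = -10

-10


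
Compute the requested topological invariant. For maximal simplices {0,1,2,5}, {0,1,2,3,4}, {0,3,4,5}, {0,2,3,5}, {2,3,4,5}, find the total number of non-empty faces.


Each maximal simplex on m vertices has 2^m - 1 nonempty faces.
Take the union (dedupe shared faces).
Total distinct faces = 49

49


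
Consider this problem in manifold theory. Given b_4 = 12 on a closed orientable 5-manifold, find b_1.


Poincare duality for closed orientable n-manifolds: b_k = b_{n-k}.
Here n = 5, so b_1 = b_4 = 12

12


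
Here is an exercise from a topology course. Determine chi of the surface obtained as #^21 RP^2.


For a non-orientable closed surface with k crosscaps: chi = 2 - k.
Here k = 21.
chi = 2 - 21 = -19

-19


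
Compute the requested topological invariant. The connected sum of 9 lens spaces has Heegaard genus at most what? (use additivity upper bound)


Heegaard genus satisfies g(A#B) <= g(A) + g(B).
Each lens space has g = 1.
Upper bound: 9 * 1 = 9

9


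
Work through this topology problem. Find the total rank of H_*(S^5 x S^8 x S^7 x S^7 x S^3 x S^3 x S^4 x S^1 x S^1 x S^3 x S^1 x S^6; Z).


Total Betti number is multiplicative under products.
Each S^d (d>=1) has total Betti number 2.
There are 12 sphere factors.
Total = 2^12 = 4096

4096


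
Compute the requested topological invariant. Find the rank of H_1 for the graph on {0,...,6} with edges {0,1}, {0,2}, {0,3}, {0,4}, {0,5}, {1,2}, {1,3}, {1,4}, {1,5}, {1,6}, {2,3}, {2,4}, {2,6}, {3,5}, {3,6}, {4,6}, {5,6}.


b_1 = E - V + (number of components).
E = 17, V = 7, components = 1.
b_1 = 17 - 7 + 1 = 11

11


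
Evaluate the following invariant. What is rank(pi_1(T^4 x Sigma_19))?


pi_1(A x B) = pi_1(A) x pi_1(B); rank of abelianization = b_1.
b_1(T^4) = 4, b_1(Sigma_19) = 2*19 = 38.
b_1(product) = 4 + 38 = 42

42


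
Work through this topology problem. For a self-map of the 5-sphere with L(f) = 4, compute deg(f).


L(f) = 1 + (-1)^5 deg(f) on S^5.
4 = 1 + (-1)^5 * deg(f)
(-1)^5 * deg(f) = 3
deg(f) = -3

-3


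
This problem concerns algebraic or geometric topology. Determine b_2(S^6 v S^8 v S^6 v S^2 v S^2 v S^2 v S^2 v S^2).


For a wedge of spheres, H_k (k>0) is free on one generator per sphere of dimension k.
Spheres of dimension 2: count = 5.
b_2 = 5

5


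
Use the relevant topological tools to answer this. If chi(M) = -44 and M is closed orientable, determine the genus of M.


chi = 2 - 2g for closed orientable surfaces.
-44 = 2 - 2g
2g = 2 - (-44) = 46
g = 23

23


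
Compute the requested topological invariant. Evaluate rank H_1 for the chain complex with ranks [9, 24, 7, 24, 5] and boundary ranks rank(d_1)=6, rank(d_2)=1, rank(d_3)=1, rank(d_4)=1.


rank H_k = rank(ker d_k) - rank(im d_{k+1}).
rank(ker d_1) = rank(C_1) - rank(d_1) = 24 - 6 = 18.
rank(im d_{1+1}) = 1.
rank H_1 = 18 - 1 = 17

17


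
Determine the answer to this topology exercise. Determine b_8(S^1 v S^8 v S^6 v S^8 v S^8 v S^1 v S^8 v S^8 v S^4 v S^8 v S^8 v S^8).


For a wedge of spheres, H_k (k>0) is free on one generator per sphere of dimension k.
Spheres of dimension 8: count = 8.
b_8 = 8

8


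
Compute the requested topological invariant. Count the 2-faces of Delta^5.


Delta^5 has 5+1 vertices. A 2-face is a choice of 2+1 vertices.
f_2 = C(5+1, 2+1) = C(6,3) = 20

20


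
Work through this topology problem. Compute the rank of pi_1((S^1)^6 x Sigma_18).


pi_1(A x B) = pi_1(A) x pi_1(B); rank of abelianization = b_1.
b_1(T^6) = 6, b_1(Sigma_18) = 2*18 = 36.
b_1(product) = 6 + 36 = 42

42


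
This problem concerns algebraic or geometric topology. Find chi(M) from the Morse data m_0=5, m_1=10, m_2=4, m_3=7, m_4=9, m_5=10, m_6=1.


Morse theory: chi(M) = sum_k (-1)^k m_k where m_k = #(index-k critical points).
= (5) + (-10) + (4) + (-7) + (9) + (-10) + (1) = -8

-8


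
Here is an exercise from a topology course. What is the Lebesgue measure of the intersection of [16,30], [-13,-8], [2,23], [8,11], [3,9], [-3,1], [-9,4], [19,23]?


Intersection = [max(a_i), min(b_i)] = [19, -8].
Since 19 > -8, the intersection is empty.
Length = 0

0


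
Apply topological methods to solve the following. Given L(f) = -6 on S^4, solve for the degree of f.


L(f) = 1 + (-1)^4 deg(f) on S^4.
-6 = 1 + (-1)^4 * deg(f)
(-1)^4 * deg(f) = -7
deg(f) = -7

-7


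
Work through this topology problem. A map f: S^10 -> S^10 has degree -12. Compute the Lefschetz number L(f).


On S^10: L(f) = tr(f_0*) + (-1)^10 tr(f_10*) = 1 + (-1)^10 * deg(f).
L(f) = 1 + (-1)^10 * -12 = 1 + -12 = -11

-11


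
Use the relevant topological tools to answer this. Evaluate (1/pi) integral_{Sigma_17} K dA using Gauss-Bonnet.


Gauss-Bonnet: integral K dA = 2*pi*chi(M).
chi(Sigma_17) = 2 - 2*17 = -32.
(integral K dA)/pi = 2*chi = 2*(-32) = -64

-64


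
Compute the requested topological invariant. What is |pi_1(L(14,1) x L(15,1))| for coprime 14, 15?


pi_1(X x Y) = pi_1(X) x pi_1(Y).
pi_1(L(14,1)) = Z/14, pi_1(L(15,1)) = Z/15.
|Z/14 x Z/15| = 14 * 15 = 210

210


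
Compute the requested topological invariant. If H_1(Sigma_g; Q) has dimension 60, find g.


For a closed orientable surface: b_1 = 2g.
60 = 2g
g = 60 / 2 = 30

30


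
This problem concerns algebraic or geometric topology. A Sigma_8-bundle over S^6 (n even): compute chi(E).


chi(S^6) = 2 (n even), chi(Sigma_8) = 2 - 2*8 = -14.
chi(E) = 2 * (-14) = -28

-28


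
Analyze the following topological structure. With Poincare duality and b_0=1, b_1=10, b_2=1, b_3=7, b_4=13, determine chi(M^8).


By Poincare duality b_k = b_{8-k}, so full Betti numbers: b_0=1, b_1=10, b_2=1, b_3=7, b_4=13, b_5=7, b_6=1, b_7=10, b_8=1.
chi = sum (-1)^k b_k = -17

-17


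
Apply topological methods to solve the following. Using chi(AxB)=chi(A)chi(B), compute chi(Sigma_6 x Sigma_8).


chi(Sigma_6) = 2 - 2*6 = -10
chi(Sigma_8) = 2 - 2*8 = -14
chi(product) = (-10) * (-14) = 140

140


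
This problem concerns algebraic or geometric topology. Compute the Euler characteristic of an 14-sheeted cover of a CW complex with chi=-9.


For a finite covering: chi(E) = (number of sheets) * chi(B).
chi(E) = 14 * (-9) = -126

-126


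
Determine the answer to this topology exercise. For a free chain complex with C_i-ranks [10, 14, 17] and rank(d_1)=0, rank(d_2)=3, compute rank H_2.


rank H_k = rank(ker d_k) - rank(im d_{k+1}).
rank(ker d_2) = rank(C_2) - rank(d_2) = 17 - 3 = 14.
rank(im d_{2+1}) = 0.
rank H_2 = 14 - 0 = 14

14


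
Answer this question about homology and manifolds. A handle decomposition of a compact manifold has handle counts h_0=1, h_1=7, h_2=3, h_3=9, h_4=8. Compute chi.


Handles of index k contribute (-1)^k to chi (same as CW cells).
chi = (1) + (-7) + (3) + (-9) + (8) = -4

-4


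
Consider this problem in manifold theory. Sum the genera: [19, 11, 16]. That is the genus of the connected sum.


Genus is additive under connected sum of orientable surfaces.
g = 19 + 11 + 16 = 46

46


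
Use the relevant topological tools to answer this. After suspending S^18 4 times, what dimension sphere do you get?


Each suspension raises dimension by 1: Sigma S^n = S^{n+1}.
Sigma^4 S^18 = S^{18+4} = S^22

22


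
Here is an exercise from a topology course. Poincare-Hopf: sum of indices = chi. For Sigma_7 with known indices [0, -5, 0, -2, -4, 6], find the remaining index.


Poincare-Hopf: sum of indices = chi(M).
chi(Sigma_7) = 2 - 2*7 = -12.
Sum of known indices = -5.
x = chi - (sum known) = -12 - (-5) = -7

-7


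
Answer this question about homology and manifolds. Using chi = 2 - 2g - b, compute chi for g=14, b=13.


For a compact orientable surface with genus g and b boundary components: chi = 2 - 2g - b.
chi = 2 - 2*14 - 13 = 2 - 28 - 13 = -39

-39


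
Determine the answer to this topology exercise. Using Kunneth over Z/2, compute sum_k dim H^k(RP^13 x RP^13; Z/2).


dim H^*(RP^n; Z/2) = n+1 (one Z/2 in each degree 0..n).
Total Betti number is multiplicative.
Total = (13+1) * (13+1) = 14 * 14 = 196

196


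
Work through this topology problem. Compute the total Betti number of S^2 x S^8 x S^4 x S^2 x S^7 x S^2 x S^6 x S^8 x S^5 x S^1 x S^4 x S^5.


Total Betti number is multiplicative under products.
Each S^d (d>=1) has total Betti number 2.
There are 12 sphere factors.
Total = 2^12 = 4096

4096


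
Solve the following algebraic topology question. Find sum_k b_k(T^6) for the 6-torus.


b_k(T^6) = C(6,k), so the sum over k is sum_k C(6,k) = 2^6.
Total = 2^6 = 64

64


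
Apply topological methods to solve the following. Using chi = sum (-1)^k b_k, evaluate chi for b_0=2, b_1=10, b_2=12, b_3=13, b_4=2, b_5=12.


chi = sum_k (-1)^k b_k.
= (2) + (-10) + (12) + (-13) + (2) + (-12)
= -19

-19


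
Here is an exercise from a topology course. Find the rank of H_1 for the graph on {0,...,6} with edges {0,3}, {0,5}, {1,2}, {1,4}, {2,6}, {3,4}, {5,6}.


b_1 = E - V + (number of components).
E = 7, V = 7, components = 1.
b_1 = 7 - 7 + 1 = 1

1


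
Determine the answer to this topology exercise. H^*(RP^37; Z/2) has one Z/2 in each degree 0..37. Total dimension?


H^k(RP^37; Z/2) = Z/2 for each 0 <= k <= 37.
Total dimension = 37 + 1 = 38

38


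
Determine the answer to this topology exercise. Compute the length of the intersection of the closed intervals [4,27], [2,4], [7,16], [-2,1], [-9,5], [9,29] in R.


Intersection = [max(a_i), min(b_i)] = [9, 1].
Since 9 > 1, the intersection is empty.
Length = 0

0


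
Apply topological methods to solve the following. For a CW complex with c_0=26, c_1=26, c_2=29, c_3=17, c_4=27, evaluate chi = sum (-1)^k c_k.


chi = sum_k (-1)^k c_k.
= (-1)^0*26 + (-1)^1*26 + (-1)^2*29 + (-1)^3*17 + (-1)^4*27
= (26) + (-26) + (29) + (-17) + (27)
= 39

39


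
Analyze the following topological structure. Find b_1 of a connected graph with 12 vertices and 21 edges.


For a connected graph: rank(pi_1) = b_1 = E - V + 1 = 1 - chi.
chi = V - E = 12 - 21 = -9.
rank = 1 - (-9) = 21 - 12 + 1 = 10

10


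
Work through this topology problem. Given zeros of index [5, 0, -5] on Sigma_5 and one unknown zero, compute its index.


Poincare-Hopf: sum of indices = chi(M).
chi(Sigma_5) = 2 - 2*5 = -8.
Sum of known indices = 0.
x = chi - (sum known) = -8 - (0) = -8

-8


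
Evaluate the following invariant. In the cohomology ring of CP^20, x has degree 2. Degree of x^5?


|x| = 2 in H^*(CP^n).
|x^5| = 5 * |x| = 5 * 2 = 10

10


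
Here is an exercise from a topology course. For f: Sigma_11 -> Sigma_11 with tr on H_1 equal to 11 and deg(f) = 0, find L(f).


L(f) = tr(f_0*) - tr(f_1*) + tr(f_2*).
= 1 - (11) + (0)
= -10

-10


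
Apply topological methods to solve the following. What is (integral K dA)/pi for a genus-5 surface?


Gauss-Bonnet: integral K dA = 2*pi*chi(M).
chi(Sigma_5) = 2 - 2*5 = -8.
(integral K dA)/pi = 2*chi = 2*(-8) = -16

-16


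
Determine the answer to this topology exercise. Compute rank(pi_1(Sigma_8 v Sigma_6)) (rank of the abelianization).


For a wedge: H_1(A v B) = H_1(A) + H_1(B).
b_1(Sigma_8) = 16, b_1(Sigma_6) = 12.
b_1 = 16 + 12 = 28

28


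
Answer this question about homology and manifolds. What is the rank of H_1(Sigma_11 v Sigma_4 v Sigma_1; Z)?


For a wedge X v Y: reduced H_k(X v Y) = H_k(X) + H_k(Y).
Each Sigma_g contributes b_1 = 2g.
b_1 = 22 + 8 + 2 = 32

32


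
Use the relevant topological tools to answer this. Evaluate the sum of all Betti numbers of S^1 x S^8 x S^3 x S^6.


Total Betti number is multiplicative under products.
Each S^d (d>=1) has total Betti number 2.
There are 4 sphere factors.
Total = 2^4 = 16

16


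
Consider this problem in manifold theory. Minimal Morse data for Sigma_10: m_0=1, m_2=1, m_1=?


A perfect Morse function has m_k = b_k.
For Sigma_10: b_0=1, b_1=2g=20, b_2=1.
Saddles m_1 = 2g = 20

20


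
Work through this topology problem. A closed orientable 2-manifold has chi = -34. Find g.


chi = 2 - 2g for closed orientable surfaces.
-34 = 2 - 2g
2g = 2 - (-34) = 36
g = 18

18


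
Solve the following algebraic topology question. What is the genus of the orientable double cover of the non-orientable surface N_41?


chi(N_41) = 2 - 41 = -39.
Double cover: chi(Sigma_g) = 2 * chi(N_41) = 2*(-39) = -78.
2 - 2g = -78, so g = (2 - (-78))/2 = 80/2 = 40

40


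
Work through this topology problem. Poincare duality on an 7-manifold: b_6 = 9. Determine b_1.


Poincare duality for closed orientable n-manifolds: b_k = b_{n-k}.
Here n = 7, so b_1 = b_6 = 9

9


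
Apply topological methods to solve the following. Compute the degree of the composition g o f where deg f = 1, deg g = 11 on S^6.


Degree is multiplicative under composition: deg(g o f) = deg(g) * deg(f).
= 11 * 1 = 11

11


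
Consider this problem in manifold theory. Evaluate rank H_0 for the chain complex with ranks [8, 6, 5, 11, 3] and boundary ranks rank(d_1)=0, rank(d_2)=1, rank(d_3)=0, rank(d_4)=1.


rank H_k = rank(ker d_k) - rank(im d_{k+1}).
rank(ker d_0) = rank(C_0) - rank(d_0) = 8 - 0 = 8.
rank(im d_{0+1}) = 0.
rank H_0 = 8 - 0 = 8

8


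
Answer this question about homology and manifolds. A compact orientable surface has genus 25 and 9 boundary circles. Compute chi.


For a compact orientable surface with genus g and b boundary components: chi = 2 - 2g - b.
chi = 2 - 2*25 - 9 = 2 - 50 - 9 = -57

-57


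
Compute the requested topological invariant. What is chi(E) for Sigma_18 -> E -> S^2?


chi(S^2) = 2 (n even), chi(Sigma_18) = 2 - 2*18 = -34.
chi(E) = 2 * (-34) = -68

-68


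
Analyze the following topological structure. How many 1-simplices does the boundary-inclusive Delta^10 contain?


Delta^10 has 10+1 vertices. A 1-face is a choice of 1+1 vertices.
f_1 = C(10+1, 1+1) = C(11,2) = 55

55


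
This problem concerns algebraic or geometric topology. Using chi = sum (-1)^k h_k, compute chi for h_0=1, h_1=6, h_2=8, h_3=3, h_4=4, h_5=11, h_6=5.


Handles of index k contribute (-1)^k to chi (same as CW cells).
chi = (1) + (-6) + (8) + (-3) + (4) + (-11) + (5) = -2

-2


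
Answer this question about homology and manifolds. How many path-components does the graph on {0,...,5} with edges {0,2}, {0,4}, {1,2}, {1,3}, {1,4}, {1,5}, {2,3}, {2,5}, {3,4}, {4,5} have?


Run DFS/union-find over 6 vertices.
V = 6, E = 10.
Number of components = 1

1


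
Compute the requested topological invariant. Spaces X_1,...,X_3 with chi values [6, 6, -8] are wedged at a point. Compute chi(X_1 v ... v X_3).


chi(A v B) = chi(A) + chi(B) - 1 (one point identified).
For 3 spaces: chi = (sum chi_i) - (3 - 1).
sum = 4; chi = 4 - 2 = 2

2


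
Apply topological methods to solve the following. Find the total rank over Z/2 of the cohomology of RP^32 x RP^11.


dim H^*(RP^n; Z/2) = n+1 (one Z/2 in each degree 0..n).
Total Betti number is multiplicative.
Total = (32+1) * (11+1) = 33 * 12 = 396

396


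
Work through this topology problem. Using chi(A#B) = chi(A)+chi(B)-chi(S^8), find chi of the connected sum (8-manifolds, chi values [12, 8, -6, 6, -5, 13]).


For n-manifolds: chi(A#B) = chi(A) + chi(B) - chi(S^8).
chi(S^8) = 1 + (-1)^8 = 2.
chi(#) = (sum chi_i) - (6-1)*chi(S^8) = 28 - 5*2 = 18

18


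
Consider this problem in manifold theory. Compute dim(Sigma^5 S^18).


Each suspension raises dimension by 1: Sigma S^n = S^{n+1}.
Sigma^5 S^18 = S^{18+5} = S^23

23


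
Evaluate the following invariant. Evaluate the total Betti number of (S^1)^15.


b_k(T^15) = C(15,k), so the sum over k is sum_k C(15,k) = 2^15.
Total = 2^15 = 32768

32768


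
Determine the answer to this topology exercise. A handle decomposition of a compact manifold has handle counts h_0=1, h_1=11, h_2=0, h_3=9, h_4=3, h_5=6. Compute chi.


Handles of index k contribute (-1)^k to chi (same as CW cells).
chi = (1) + (-11) + (0) + (-9) + (3) + (-6) = -22

-22


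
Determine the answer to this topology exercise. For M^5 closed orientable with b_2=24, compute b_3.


Poincare duality for closed orientable n-manifolds: b_k = b_{n-k}.
Here n = 5, so b_3 = b_2 = 24

24
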